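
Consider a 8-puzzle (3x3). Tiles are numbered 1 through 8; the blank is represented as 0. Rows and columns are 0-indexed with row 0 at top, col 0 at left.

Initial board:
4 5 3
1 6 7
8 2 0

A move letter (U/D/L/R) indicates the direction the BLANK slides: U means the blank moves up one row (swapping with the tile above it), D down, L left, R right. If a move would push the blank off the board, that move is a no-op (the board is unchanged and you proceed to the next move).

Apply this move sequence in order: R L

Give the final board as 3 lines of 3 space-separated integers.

After move 1 (R):
4 5 3
1 6 7
8 2 0

After move 2 (L):
4 5 3
1 6 7
8 0 2

Answer: 4 5 3
1 6 7
8 0 2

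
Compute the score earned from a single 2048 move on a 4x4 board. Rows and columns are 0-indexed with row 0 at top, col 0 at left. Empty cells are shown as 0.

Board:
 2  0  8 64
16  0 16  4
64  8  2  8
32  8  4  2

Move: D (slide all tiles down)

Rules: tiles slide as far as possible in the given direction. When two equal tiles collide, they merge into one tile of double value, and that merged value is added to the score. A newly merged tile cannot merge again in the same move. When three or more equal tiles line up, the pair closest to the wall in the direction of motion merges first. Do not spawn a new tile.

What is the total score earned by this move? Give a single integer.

Answer: 16

Derivation:
Slide down:
col 0: [2, 16, 64, 32] -> [2, 16, 64, 32]  score +0 (running 0)
col 1: [0, 0, 8, 8] -> [0, 0, 0, 16]  score +16 (running 16)
col 2: [8, 16, 2, 4] -> [8, 16, 2, 4]  score +0 (running 16)
col 3: [64, 4, 8, 2] -> [64, 4, 8, 2]  score +0 (running 16)
Board after move:
 2  0  8 64
16  0 16  4
64  0  2  8
32 16  4  2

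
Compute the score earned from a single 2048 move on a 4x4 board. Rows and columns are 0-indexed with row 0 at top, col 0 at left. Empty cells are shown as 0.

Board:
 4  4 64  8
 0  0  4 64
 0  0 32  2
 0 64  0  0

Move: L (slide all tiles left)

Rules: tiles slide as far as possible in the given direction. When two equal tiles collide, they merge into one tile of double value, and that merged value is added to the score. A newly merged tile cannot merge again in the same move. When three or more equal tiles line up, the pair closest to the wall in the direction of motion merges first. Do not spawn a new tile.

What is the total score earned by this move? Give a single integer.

Answer: 8

Derivation:
Slide left:
row 0: [4, 4, 64, 8] -> [8, 64, 8, 0]  score +8 (running 8)
row 1: [0, 0, 4, 64] -> [4, 64, 0, 0]  score +0 (running 8)
row 2: [0, 0, 32, 2] -> [32, 2, 0, 0]  score +0 (running 8)
row 3: [0, 64, 0, 0] -> [64, 0, 0, 0]  score +0 (running 8)
Board after move:
 8 64  8  0
 4 64  0  0
32  2  0  0
64  0  0  0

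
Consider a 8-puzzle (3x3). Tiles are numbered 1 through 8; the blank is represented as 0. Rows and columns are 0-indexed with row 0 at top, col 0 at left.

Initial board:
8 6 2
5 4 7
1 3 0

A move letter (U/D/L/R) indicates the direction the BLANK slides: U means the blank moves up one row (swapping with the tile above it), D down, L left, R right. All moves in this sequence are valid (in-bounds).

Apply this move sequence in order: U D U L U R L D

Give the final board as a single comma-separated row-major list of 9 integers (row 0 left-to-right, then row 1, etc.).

After move 1 (U):
8 6 2
5 4 0
1 3 7

After move 2 (D):
8 6 2
5 4 7
1 3 0

After move 3 (U):
8 6 2
5 4 0
1 3 7

After move 4 (L):
8 6 2
5 0 4
1 3 7

After move 5 (U):
8 0 2
5 6 4
1 3 7

After move 6 (R):
8 2 0
5 6 4
1 3 7

After move 7 (L):
8 0 2
5 6 4
1 3 7

After move 8 (D):
8 6 2
5 0 4
1 3 7

Answer: 8, 6, 2, 5, 0, 4, 1, 3, 7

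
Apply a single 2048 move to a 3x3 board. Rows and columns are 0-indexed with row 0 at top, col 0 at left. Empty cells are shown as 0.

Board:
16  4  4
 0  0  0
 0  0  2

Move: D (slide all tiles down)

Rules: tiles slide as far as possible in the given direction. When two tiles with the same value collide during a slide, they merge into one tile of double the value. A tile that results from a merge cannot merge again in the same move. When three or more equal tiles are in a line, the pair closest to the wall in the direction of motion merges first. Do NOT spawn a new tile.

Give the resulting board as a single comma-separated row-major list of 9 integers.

Slide down:
col 0: [16, 0, 0] -> [0, 0, 16]
col 1: [4, 0, 0] -> [0, 0, 4]
col 2: [4, 0, 2] -> [0, 4, 2]

Answer: 0, 0, 0, 0, 0, 4, 16, 4, 2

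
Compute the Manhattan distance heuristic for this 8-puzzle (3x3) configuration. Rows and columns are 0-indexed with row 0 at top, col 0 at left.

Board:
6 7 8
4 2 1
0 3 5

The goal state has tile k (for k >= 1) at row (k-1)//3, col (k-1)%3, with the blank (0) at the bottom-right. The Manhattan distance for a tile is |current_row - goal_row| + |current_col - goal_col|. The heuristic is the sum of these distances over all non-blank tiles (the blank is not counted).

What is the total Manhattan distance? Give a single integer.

Answer: 18

Derivation:
Tile 6: at (0,0), goal (1,2), distance |0-1|+|0-2| = 3
Tile 7: at (0,1), goal (2,0), distance |0-2|+|1-0| = 3
Tile 8: at (0,2), goal (2,1), distance |0-2|+|2-1| = 3
Tile 4: at (1,0), goal (1,0), distance |1-1|+|0-0| = 0
Tile 2: at (1,1), goal (0,1), distance |1-0|+|1-1| = 1
Tile 1: at (1,2), goal (0,0), distance |1-0|+|2-0| = 3
Tile 3: at (2,1), goal (0,2), distance |2-0|+|1-2| = 3
Tile 5: at (2,2), goal (1,1), distance |2-1|+|2-1| = 2
Sum: 3 + 3 + 3 + 0 + 1 + 3 + 3 + 2 = 18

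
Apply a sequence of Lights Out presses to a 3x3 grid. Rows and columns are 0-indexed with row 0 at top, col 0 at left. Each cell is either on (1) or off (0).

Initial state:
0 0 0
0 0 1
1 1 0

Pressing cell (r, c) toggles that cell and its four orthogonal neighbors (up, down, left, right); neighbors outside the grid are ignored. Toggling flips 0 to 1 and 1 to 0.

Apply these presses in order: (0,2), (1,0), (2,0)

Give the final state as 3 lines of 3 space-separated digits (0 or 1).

After press 1 at (0,2):
0 1 1
0 0 0
1 1 0

After press 2 at (1,0):
1 1 1
1 1 0
0 1 0

After press 3 at (2,0):
1 1 1
0 1 0
1 0 0

Answer: 1 1 1
0 1 0
1 0 0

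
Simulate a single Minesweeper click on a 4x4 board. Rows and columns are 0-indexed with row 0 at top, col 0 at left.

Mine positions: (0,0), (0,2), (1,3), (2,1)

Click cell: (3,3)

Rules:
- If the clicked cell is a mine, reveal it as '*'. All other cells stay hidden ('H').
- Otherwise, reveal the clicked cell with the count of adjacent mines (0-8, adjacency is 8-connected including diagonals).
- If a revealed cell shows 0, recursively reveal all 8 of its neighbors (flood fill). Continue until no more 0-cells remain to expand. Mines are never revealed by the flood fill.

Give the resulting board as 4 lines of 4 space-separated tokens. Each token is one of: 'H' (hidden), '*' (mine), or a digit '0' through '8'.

H H H H
H H H H
H H 2 1
H H 1 0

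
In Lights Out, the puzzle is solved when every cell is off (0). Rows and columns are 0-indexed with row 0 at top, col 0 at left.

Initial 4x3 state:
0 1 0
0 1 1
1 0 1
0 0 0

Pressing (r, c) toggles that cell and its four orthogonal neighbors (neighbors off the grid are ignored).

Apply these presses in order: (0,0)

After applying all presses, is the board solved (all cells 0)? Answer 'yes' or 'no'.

After press 1 at (0,0):
1 0 0
1 1 1
1 0 1
0 0 0

Lights still on: 6

Answer: no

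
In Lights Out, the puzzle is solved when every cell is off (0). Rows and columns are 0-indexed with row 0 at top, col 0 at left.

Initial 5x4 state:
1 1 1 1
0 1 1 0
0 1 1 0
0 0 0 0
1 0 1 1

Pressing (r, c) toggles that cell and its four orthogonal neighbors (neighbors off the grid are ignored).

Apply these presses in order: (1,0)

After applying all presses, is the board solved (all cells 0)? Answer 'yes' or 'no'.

Answer: no

Derivation:
After press 1 at (1,0):
0 1 1 1
1 0 1 0
1 1 1 0
0 0 0 0
1 0 1 1

Lights still on: 11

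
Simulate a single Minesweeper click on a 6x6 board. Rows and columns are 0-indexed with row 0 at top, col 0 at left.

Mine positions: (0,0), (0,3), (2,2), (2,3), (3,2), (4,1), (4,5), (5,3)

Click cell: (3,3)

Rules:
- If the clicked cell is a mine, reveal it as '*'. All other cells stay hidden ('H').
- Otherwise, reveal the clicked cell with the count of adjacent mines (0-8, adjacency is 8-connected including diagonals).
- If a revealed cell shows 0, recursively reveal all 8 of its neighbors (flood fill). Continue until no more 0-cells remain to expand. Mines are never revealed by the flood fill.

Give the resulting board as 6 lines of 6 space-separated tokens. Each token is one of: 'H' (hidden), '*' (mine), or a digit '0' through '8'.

H H H H H H
H H H H H H
H H H H H H
H H H 3 H H
H H H H H H
H H H H H H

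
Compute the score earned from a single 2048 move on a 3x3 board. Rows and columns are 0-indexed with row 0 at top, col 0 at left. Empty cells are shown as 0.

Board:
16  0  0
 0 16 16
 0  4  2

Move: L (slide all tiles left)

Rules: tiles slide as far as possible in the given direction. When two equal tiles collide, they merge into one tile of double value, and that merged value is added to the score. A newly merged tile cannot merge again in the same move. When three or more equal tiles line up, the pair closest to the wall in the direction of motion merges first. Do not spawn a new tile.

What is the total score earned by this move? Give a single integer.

Slide left:
row 0: [16, 0, 0] -> [16, 0, 0]  score +0 (running 0)
row 1: [0, 16, 16] -> [32, 0, 0]  score +32 (running 32)
row 2: [0, 4, 2] -> [4, 2, 0]  score +0 (running 32)
Board after move:
16  0  0
32  0  0
 4  2  0

Answer: 32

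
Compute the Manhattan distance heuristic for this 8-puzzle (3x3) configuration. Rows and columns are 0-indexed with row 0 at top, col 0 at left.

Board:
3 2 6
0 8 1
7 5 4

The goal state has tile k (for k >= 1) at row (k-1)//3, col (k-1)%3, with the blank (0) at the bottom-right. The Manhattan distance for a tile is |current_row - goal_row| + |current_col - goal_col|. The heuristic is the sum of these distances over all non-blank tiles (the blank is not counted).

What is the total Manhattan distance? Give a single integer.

Answer: 11

Derivation:
Tile 3: (0,0)->(0,2) = 2
Tile 2: (0,1)->(0,1) = 0
Tile 6: (0,2)->(1,2) = 1
Tile 8: (1,1)->(2,1) = 1
Tile 1: (1,2)->(0,0) = 3
Tile 7: (2,0)->(2,0) = 0
Tile 5: (2,1)->(1,1) = 1
Tile 4: (2,2)->(1,0) = 3
Sum: 2 + 0 + 1 + 1 + 3 + 0 + 1 + 3 = 11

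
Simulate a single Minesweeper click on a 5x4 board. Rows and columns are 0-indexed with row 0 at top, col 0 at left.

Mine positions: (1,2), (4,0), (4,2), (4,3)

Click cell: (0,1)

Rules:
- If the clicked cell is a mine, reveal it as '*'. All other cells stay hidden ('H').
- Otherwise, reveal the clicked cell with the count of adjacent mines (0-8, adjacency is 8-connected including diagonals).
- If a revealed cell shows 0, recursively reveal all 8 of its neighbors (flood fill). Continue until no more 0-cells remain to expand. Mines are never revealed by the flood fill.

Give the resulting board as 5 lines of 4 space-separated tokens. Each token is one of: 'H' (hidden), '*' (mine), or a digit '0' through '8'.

H 1 H H
H H H H
H H H H
H H H H
H H H H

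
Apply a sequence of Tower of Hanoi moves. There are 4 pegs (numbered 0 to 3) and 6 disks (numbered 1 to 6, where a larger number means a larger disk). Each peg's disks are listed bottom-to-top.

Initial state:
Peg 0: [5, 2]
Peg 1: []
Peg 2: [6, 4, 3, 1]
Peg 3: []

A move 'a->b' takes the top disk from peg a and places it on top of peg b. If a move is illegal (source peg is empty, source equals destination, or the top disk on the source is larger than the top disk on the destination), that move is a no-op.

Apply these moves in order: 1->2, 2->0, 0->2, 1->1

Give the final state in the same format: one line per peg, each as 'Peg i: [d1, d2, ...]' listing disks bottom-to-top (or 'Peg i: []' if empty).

After move 1 (1->2):
Peg 0: [5, 2]
Peg 1: []
Peg 2: [6, 4, 3, 1]
Peg 3: []

After move 2 (2->0):
Peg 0: [5, 2, 1]
Peg 1: []
Peg 2: [6, 4, 3]
Peg 3: []

After move 3 (0->2):
Peg 0: [5, 2]
Peg 1: []
Peg 2: [6, 4, 3, 1]
Peg 3: []

After move 4 (1->1):
Peg 0: [5, 2]
Peg 1: []
Peg 2: [6, 4, 3, 1]
Peg 3: []

Answer: Peg 0: [5, 2]
Peg 1: []
Peg 2: [6, 4, 3, 1]
Peg 3: []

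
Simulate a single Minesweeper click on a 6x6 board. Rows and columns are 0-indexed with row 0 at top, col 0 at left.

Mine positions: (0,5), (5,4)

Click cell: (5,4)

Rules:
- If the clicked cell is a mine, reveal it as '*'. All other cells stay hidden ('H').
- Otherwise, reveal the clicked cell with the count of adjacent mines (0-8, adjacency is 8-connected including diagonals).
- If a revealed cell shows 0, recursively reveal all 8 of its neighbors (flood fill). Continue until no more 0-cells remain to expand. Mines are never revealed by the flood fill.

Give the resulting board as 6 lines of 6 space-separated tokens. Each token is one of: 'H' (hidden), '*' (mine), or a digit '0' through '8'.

H H H H H H
H H H H H H
H H H H H H
H H H H H H
H H H H H H
H H H H * H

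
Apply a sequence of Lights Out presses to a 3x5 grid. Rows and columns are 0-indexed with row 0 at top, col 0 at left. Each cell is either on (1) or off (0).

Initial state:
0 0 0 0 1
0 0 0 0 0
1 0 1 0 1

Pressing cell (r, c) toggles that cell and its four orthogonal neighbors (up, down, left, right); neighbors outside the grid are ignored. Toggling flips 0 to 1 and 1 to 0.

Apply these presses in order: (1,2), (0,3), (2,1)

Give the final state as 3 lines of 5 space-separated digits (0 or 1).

After press 1 at (1,2):
0 0 1 0 1
0 1 1 1 0
1 0 0 0 1

After press 2 at (0,3):
0 0 0 1 0
0 1 1 0 0
1 0 0 0 1

After press 3 at (2,1):
0 0 0 1 0
0 0 1 0 0
0 1 1 0 1

Answer: 0 0 0 1 0
0 0 1 0 0
0 1 1 0 1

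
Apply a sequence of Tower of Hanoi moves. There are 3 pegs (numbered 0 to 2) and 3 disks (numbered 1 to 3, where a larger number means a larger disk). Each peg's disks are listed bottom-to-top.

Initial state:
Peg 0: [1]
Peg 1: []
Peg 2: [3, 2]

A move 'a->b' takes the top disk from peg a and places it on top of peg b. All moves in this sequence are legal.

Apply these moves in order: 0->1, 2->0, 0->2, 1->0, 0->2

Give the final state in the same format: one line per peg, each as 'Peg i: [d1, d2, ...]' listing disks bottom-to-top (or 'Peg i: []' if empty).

After move 1 (0->1):
Peg 0: []
Peg 1: [1]
Peg 2: [3, 2]

After move 2 (2->0):
Peg 0: [2]
Peg 1: [1]
Peg 2: [3]

After move 3 (0->2):
Peg 0: []
Peg 1: [1]
Peg 2: [3, 2]

After move 4 (1->0):
Peg 0: [1]
Peg 1: []
Peg 2: [3, 2]

After move 5 (0->2):
Peg 0: []
Peg 1: []
Peg 2: [3, 2, 1]

Answer: Peg 0: []
Peg 1: []
Peg 2: [3, 2, 1]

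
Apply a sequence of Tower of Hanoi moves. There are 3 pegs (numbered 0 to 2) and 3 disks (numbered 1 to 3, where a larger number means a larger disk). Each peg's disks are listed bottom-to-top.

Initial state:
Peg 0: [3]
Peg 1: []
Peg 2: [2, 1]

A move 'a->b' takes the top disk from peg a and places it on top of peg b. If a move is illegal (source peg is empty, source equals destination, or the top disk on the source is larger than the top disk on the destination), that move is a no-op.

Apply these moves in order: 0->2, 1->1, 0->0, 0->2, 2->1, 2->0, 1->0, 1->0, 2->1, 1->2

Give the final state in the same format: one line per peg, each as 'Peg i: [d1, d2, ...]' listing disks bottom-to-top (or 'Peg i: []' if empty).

Answer: Peg 0: [3, 2, 1]
Peg 1: []
Peg 2: []

Derivation:
After move 1 (0->2):
Peg 0: [3]
Peg 1: []
Peg 2: [2, 1]

After move 2 (1->1):
Peg 0: [3]
Peg 1: []
Peg 2: [2, 1]

After move 3 (0->0):
Peg 0: [3]
Peg 1: []
Peg 2: [2, 1]

After move 4 (0->2):
Peg 0: [3]
Peg 1: []
Peg 2: [2, 1]

After move 5 (2->1):
Peg 0: [3]
Peg 1: [1]
Peg 2: [2]

After move 6 (2->0):
Peg 0: [3, 2]
Peg 1: [1]
Peg 2: []

After move 7 (1->0):
Peg 0: [3, 2, 1]
Peg 1: []
Peg 2: []

After move 8 (1->0):
Peg 0: [3, 2, 1]
Peg 1: []
Peg 2: []

After move 9 (2->1):
Peg 0: [3, 2, 1]
Peg 1: []
Peg 2: []

After move 10 (1->2):
Peg 0: [3, 2, 1]
Peg 1: []
Peg 2: []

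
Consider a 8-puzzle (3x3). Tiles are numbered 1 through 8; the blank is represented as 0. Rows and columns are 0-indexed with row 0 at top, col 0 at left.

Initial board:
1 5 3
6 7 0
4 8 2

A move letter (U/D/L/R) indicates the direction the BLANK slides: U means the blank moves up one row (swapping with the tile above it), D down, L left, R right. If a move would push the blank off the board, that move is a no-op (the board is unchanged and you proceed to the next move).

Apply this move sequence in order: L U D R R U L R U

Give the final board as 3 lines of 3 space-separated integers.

After move 1 (L):
1 5 3
6 0 7
4 8 2

After move 2 (U):
1 0 3
6 5 7
4 8 2

After move 3 (D):
1 5 3
6 0 7
4 8 2

After move 4 (R):
1 5 3
6 7 0
4 8 2

After move 5 (R):
1 5 3
6 7 0
4 8 2

After move 6 (U):
1 5 0
6 7 3
4 8 2

After move 7 (L):
1 0 5
6 7 3
4 8 2

After move 8 (R):
1 5 0
6 7 3
4 8 2

After move 9 (U):
1 5 0
6 7 3
4 8 2

Answer: 1 5 0
6 7 3
4 8 2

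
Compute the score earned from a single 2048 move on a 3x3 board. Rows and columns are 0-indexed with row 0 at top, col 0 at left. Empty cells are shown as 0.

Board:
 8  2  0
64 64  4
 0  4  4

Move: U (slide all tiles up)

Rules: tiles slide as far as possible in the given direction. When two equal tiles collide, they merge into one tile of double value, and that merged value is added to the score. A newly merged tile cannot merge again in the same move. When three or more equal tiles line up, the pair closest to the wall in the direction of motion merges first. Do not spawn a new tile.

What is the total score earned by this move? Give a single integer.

Slide up:
col 0: [8, 64, 0] -> [8, 64, 0]  score +0 (running 0)
col 1: [2, 64, 4] -> [2, 64, 4]  score +0 (running 0)
col 2: [0, 4, 4] -> [8, 0, 0]  score +8 (running 8)
Board after move:
 8  2  8
64 64  0
 0  4  0

Answer: 8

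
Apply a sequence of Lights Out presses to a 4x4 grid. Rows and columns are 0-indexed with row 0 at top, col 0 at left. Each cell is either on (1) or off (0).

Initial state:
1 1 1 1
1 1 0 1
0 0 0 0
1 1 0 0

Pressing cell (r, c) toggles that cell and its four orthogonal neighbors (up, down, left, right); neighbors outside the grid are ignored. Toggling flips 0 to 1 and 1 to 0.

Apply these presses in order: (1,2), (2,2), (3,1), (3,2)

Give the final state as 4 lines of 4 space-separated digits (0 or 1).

After press 1 at (1,2):
1 1 0 1
1 0 1 0
0 0 1 0
1 1 0 0

After press 2 at (2,2):
1 1 0 1
1 0 0 0
0 1 0 1
1 1 1 0

After press 3 at (3,1):
1 1 0 1
1 0 0 0
0 0 0 1
0 0 0 0

After press 4 at (3,2):
1 1 0 1
1 0 0 0
0 0 1 1
0 1 1 1

Answer: 1 1 0 1
1 0 0 0
0 0 1 1
0 1 1 1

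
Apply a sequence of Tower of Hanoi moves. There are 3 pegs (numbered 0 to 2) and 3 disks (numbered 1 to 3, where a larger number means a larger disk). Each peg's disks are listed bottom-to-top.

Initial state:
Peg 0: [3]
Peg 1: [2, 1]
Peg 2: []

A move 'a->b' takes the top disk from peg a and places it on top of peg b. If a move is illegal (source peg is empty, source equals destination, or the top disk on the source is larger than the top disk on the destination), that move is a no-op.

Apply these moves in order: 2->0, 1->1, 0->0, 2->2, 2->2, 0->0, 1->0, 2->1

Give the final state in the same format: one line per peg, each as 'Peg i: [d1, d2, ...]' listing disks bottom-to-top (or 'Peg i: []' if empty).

Answer: Peg 0: [3, 1]
Peg 1: [2]
Peg 2: []

Derivation:
After move 1 (2->0):
Peg 0: [3]
Peg 1: [2, 1]
Peg 2: []

After move 2 (1->1):
Peg 0: [3]
Peg 1: [2, 1]
Peg 2: []

After move 3 (0->0):
Peg 0: [3]
Peg 1: [2, 1]
Peg 2: []

After move 4 (2->2):
Peg 0: [3]
Peg 1: [2, 1]
Peg 2: []

After move 5 (2->2):
Peg 0: [3]
Peg 1: [2, 1]
Peg 2: []

After move 6 (0->0):
Peg 0: [3]
Peg 1: [2, 1]
Peg 2: []

After move 7 (1->0):
Peg 0: [3, 1]
Peg 1: [2]
Peg 2: []

After move 8 (2->1):
Peg 0: [3, 1]
Peg 1: [2]
Peg 2: []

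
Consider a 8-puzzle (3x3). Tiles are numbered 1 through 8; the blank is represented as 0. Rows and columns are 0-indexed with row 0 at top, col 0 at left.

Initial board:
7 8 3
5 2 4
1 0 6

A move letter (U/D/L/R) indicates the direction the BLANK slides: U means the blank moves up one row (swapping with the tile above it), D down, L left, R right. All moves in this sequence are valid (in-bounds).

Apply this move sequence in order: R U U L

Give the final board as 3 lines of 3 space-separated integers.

Answer: 7 0 8
5 2 3
1 6 4

Derivation:
After move 1 (R):
7 8 3
5 2 4
1 6 0

After move 2 (U):
7 8 3
5 2 0
1 6 4

After move 3 (U):
7 8 0
5 2 3
1 6 4

After move 4 (L):
7 0 8
5 2 3
1 6 4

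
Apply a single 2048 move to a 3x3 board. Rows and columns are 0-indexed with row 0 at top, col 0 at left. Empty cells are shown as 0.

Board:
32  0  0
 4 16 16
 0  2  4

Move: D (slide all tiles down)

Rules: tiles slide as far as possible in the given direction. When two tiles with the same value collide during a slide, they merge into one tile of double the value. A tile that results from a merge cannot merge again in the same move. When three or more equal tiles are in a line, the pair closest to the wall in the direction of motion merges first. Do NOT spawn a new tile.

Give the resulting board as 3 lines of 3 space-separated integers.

Slide down:
col 0: [32, 4, 0] -> [0, 32, 4]
col 1: [0, 16, 2] -> [0, 16, 2]
col 2: [0, 16, 4] -> [0, 16, 4]

Answer:  0  0  0
32 16 16
 4  2  4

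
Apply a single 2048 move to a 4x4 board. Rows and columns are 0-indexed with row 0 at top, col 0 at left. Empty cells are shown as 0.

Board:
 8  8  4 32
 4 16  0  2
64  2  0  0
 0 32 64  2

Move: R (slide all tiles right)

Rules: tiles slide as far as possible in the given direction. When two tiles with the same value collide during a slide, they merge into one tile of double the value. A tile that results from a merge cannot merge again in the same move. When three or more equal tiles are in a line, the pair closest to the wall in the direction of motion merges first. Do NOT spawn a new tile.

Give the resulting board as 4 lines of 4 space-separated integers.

Answer:  0 16  4 32
 0  4 16  2
 0  0 64  2
 0 32 64  2

Derivation:
Slide right:
row 0: [8, 8, 4, 32] -> [0, 16, 4, 32]
row 1: [4, 16, 0, 2] -> [0, 4, 16, 2]
row 2: [64, 2, 0, 0] -> [0, 0, 64, 2]
row 3: [0, 32, 64, 2] -> [0, 32, 64, 2]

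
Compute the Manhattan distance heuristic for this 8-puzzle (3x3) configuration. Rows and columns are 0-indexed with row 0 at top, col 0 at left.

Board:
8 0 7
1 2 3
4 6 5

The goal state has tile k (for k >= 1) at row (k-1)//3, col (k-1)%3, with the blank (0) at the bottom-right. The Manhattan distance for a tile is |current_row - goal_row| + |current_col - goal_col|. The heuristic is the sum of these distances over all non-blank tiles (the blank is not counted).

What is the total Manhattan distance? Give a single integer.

Tile 8: at (0,0), goal (2,1), distance |0-2|+|0-1| = 3
Tile 7: at (0,2), goal (2,0), distance |0-2|+|2-0| = 4
Tile 1: at (1,0), goal (0,0), distance |1-0|+|0-0| = 1
Tile 2: at (1,1), goal (0,1), distance |1-0|+|1-1| = 1
Tile 3: at (1,2), goal (0,2), distance |1-0|+|2-2| = 1
Tile 4: at (2,0), goal (1,0), distance |2-1|+|0-0| = 1
Tile 6: at (2,1), goal (1,2), distance |2-1|+|1-2| = 2
Tile 5: at (2,2), goal (1,1), distance |2-1|+|2-1| = 2
Sum: 3 + 4 + 1 + 1 + 1 + 1 + 2 + 2 = 15

Answer: 15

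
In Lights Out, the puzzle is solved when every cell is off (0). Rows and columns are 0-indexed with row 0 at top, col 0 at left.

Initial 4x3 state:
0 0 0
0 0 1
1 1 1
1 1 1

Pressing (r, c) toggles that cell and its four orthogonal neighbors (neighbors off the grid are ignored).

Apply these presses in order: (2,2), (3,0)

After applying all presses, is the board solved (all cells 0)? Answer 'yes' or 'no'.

Answer: yes

Derivation:
After press 1 at (2,2):
0 0 0
0 0 0
1 0 0
1 1 0

After press 2 at (3,0):
0 0 0
0 0 0
0 0 0
0 0 0

Lights still on: 0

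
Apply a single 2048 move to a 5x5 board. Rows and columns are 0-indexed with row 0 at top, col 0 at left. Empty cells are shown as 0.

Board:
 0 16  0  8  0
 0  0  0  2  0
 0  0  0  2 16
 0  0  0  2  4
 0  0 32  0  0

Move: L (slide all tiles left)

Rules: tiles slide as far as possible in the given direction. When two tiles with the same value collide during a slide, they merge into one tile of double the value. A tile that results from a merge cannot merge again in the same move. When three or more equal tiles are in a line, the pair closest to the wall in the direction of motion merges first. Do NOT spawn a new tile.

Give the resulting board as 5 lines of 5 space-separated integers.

Slide left:
row 0: [0, 16, 0, 8, 0] -> [16, 8, 0, 0, 0]
row 1: [0, 0, 0, 2, 0] -> [2, 0, 0, 0, 0]
row 2: [0, 0, 0, 2, 16] -> [2, 16, 0, 0, 0]
row 3: [0, 0, 0, 2, 4] -> [2, 4, 0, 0, 0]
row 4: [0, 0, 32, 0, 0] -> [32, 0, 0, 0, 0]

Answer: 16  8  0  0  0
 2  0  0  0  0
 2 16  0  0  0
 2  4  0  0  0
32  0  0  0  0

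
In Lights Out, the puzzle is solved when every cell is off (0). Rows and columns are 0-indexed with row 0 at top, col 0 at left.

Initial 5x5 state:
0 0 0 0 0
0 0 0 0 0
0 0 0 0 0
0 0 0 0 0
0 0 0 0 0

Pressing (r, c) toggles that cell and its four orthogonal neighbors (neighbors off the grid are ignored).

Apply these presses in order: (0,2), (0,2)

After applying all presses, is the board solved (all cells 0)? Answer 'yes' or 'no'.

After press 1 at (0,2):
0 1 1 1 0
0 0 1 0 0
0 0 0 0 0
0 0 0 0 0
0 0 0 0 0

After press 2 at (0,2):
0 0 0 0 0
0 0 0 0 0
0 0 0 0 0
0 0 0 0 0
0 0 0 0 0

Lights still on: 0

Answer: yes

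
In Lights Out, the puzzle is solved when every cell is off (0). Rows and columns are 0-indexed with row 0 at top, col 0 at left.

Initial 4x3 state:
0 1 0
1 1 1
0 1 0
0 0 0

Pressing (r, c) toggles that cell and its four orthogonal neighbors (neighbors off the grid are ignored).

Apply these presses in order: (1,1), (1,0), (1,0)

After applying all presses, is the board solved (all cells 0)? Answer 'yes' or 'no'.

After press 1 at (1,1):
0 0 0
0 0 0
0 0 0
0 0 0

After press 2 at (1,0):
1 0 0
1 1 0
1 0 0
0 0 0

After press 3 at (1,0):
0 0 0
0 0 0
0 0 0
0 0 0

Lights still on: 0

Answer: yes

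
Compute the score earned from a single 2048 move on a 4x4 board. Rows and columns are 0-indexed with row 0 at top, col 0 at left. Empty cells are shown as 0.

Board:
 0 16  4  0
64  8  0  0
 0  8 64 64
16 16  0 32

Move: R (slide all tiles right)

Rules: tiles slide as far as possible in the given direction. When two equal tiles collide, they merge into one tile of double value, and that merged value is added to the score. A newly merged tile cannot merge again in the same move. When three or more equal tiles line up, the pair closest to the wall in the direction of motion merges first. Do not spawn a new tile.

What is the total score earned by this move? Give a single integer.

Answer: 160

Derivation:
Slide right:
row 0: [0, 16, 4, 0] -> [0, 0, 16, 4]  score +0 (running 0)
row 1: [64, 8, 0, 0] -> [0, 0, 64, 8]  score +0 (running 0)
row 2: [0, 8, 64, 64] -> [0, 0, 8, 128]  score +128 (running 128)
row 3: [16, 16, 0, 32] -> [0, 0, 32, 32]  score +32 (running 160)
Board after move:
  0   0  16   4
  0   0  64   8
  0   0   8 128
  0   0  32  32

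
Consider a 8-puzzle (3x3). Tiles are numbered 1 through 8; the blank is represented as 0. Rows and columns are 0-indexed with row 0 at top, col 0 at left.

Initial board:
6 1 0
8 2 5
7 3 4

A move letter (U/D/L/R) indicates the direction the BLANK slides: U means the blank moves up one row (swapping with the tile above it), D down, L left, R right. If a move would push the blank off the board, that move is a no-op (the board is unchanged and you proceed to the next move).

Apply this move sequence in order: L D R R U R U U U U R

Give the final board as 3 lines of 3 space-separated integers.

After move 1 (L):
6 0 1
8 2 5
7 3 4

After move 2 (D):
6 2 1
8 0 5
7 3 4

After move 3 (R):
6 2 1
8 5 0
7 3 4

After move 4 (R):
6 2 1
8 5 0
7 3 4

After move 5 (U):
6 2 0
8 5 1
7 3 4

After move 6 (R):
6 2 0
8 5 1
7 3 4

After move 7 (U):
6 2 0
8 5 1
7 3 4

After move 8 (U):
6 2 0
8 5 1
7 3 4

After move 9 (U):
6 2 0
8 5 1
7 3 4

After move 10 (U):
6 2 0
8 5 1
7 3 4

After move 11 (R):
6 2 0
8 5 1
7 3 4

Answer: 6 2 0
8 5 1
7 3 4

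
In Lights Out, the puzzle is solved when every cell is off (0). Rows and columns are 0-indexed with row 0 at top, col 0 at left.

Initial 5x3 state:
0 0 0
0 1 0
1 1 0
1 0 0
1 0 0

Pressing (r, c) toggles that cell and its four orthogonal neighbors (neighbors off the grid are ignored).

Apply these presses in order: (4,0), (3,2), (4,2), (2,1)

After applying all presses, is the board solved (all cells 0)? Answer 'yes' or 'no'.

Answer: yes

Derivation:
After press 1 at (4,0):
0 0 0
0 1 0
1 1 0
0 0 0
0 1 0

After press 2 at (3,2):
0 0 0
0 1 0
1 1 1
0 1 1
0 1 1

After press 3 at (4,2):
0 0 0
0 1 0
1 1 1
0 1 0
0 0 0

After press 4 at (2,1):
0 0 0
0 0 0
0 0 0
0 0 0
0 0 0

Lights still on: 0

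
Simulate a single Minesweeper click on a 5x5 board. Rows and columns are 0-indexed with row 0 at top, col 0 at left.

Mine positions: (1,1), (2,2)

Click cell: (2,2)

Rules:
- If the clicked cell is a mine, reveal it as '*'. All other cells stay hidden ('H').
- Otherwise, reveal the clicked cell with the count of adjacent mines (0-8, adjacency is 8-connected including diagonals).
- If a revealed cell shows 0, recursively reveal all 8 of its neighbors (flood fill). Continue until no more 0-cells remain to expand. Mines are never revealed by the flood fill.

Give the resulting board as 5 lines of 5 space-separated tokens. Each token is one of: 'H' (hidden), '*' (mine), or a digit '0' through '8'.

H H H H H
H H H H H
H H * H H
H H H H H
H H H H H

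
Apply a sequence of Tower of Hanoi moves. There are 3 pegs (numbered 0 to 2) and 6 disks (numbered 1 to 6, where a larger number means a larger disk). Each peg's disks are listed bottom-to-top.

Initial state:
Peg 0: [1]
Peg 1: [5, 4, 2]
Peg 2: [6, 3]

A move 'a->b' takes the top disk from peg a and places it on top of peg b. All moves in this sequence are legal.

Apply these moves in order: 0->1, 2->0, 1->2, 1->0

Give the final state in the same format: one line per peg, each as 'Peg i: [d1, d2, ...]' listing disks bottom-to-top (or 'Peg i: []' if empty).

Answer: Peg 0: [3, 2]
Peg 1: [5, 4]
Peg 2: [6, 1]

Derivation:
After move 1 (0->1):
Peg 0: []
Peg 1: [5, 4, 2, 1]
Peg 2: [6, 3]

After move 2 (2->0):
Peg 0: [3]
Peg 1: [5, 4, 2, 1]
Peg 2: [6]

After move 3 (1->2):
Peg 0: [3]
Peg 1: [5, 4, 2]
Peg 2: [6, 1]

After move 4 (1->0):
Peg 0: [3, 2]
Peg 1: [5, 4]
Peg 2: [6, 1]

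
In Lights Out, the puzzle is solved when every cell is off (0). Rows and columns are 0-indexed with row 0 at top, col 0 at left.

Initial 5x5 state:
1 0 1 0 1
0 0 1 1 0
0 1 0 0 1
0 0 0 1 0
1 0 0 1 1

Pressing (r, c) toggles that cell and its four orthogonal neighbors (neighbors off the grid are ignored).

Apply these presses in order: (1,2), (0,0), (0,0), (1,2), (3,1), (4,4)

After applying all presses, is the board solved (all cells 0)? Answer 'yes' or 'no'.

Answer: no

Derivation:
After press 1 at (1,2):
1 0 0 0 1
0 1 0 0 0
0 1 1 0 1
0 0 0 1 0
1 0 0 1 1

After press 2 at (0,0):
0 1 0 0 1
1 1 0 0 0
0 1 1 0 1
0 0 0 1 0
1 0 0 1 1

After press 3 at (0,0):
1 0 0 0 1
0 1 0 0 0
0 1 1 0 1
0 0 0 1 0
1 0 0 1 1

After press 4 at (1,2):
1 0 1 0 1
0 0 1 1 0
0 1 0 0 1
0 0 0 1 0
1 0 0 1 1

After press 5 at (3,1):
1 0 1 0 1
0 0 1 1 0
0 0 0 0 1
1 1 1 1 0
1 1 0 1 1

After press 6 at (4,4):
1 0 1 0 1
0 0 1 1 0
0 0 0 0 1
1 1 1 1 1
1 1 0 0 0

Lights still on: 13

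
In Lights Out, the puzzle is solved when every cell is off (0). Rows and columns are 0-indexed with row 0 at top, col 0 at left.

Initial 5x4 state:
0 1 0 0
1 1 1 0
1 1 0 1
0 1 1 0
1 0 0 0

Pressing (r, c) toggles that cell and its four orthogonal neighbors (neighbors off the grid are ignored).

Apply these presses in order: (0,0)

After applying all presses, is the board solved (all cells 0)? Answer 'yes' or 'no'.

After press 1 at (0,0):
1 0 0 0
0 1 1 0
1 1 0 1
0 1 1 0
1 0 0 0

Lights still on: 9

Answer: no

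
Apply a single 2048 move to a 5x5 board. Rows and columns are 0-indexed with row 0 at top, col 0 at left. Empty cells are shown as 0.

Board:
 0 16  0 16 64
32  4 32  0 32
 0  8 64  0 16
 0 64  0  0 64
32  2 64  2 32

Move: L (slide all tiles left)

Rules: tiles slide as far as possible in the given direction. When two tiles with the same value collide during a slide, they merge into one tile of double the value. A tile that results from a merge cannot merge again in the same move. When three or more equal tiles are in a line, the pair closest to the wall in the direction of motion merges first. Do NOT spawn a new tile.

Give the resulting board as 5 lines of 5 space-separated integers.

Answer:  32  64   0   0   0
 32   4  64   0   0
  8  64  16   0   0
128   0   0   0   0
 32   2  64   2  32

Derivation:
Slide left:
row 0: [0, 16, 0, 16, 64] -> [32, 64, 0, 0, 0]
row 1: [32, 4, 32, 0, 32] -> [32, 4, 64, 0, 0]
row 2: [0, 8, 64, 0, 16] -> [8, 64, 16, 0, 0]
row 3: [0, 64, 0, 0, 64] -> [128, 0, 0, 0, 0]
row 4: [32, 2, 64, 2, 32] -> [32, 2, 64, 2, 32]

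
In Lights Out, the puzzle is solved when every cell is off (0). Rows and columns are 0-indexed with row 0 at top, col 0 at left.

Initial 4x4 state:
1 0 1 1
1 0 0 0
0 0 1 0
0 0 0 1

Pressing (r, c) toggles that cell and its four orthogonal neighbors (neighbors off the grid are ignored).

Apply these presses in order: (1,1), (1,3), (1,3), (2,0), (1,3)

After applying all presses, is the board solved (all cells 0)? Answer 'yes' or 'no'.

After press 1 at (1,1):
1 1 1 1
0 1 1 0
0 1 1 0
0 0 0 1

After press 2 at (1,3):
1 1 1 0
0 1 0 1
0 1 1 1
0 0 0 1

After press 3 at (1,3):
1 1 1 1
0 1 1 0
0 1 1 0
0 0 0 1

After press 4 at (2,0):
1 1 1 1
1 1 1 0
1 0 1 0
1 0 0 1

After press 5 at (1,3):
1 1 1 0
1 1 0 1
1 0 1 1
1 0 0 1

Lights still on: 11

Answer: no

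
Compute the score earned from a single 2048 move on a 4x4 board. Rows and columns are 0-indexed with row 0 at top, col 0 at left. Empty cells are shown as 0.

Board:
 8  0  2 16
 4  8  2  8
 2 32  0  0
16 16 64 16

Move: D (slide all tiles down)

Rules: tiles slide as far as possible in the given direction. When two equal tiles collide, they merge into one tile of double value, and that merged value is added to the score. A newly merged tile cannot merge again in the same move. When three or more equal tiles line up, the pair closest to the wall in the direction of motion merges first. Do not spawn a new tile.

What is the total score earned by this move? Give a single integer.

Answer: 4

Derivation:
Slide down:
col 0: [8, 4, 2, 16] -> [8, 4, 2, 16]  score +0 (running 0)
col 1: [0, 8, 32, 16] -> [0, 8, 32, 16]  score +0 (running 0)
col 2: [2, 2, 0, 64] -> [0, 0, 4, 64]  score +4 (running 4)
col 3: [16, 8, 0, 16] -> [0, 16, 8, 16]  score +0 (running 4)
Board after move:
 8  0  0  0
 4  8  0 16
 2 32  4  8
16 16 64 16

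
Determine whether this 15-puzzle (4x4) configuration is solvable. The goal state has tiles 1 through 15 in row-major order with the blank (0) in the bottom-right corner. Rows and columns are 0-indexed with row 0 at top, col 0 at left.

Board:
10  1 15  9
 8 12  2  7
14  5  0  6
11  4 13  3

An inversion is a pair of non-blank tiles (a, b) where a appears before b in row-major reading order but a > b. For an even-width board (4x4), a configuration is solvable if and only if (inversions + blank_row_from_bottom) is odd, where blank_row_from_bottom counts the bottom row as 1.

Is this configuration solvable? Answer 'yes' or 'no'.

Inversions: 59
Blank is in row 2 (0-indexed from top), which is row 2 counting from the bottom (bottom = 1).
59 + 2 = 61, which is odd, so the puzzle is solvable.

Answer: yes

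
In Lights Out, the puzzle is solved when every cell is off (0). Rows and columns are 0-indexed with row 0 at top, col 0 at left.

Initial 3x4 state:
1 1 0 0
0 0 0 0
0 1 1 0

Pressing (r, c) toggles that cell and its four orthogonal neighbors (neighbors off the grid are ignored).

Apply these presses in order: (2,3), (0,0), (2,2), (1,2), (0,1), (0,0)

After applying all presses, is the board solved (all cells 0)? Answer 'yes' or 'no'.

Answer: yes

Derivation:
After press 1 at (2,3):
1 1 0 0
0 0 0 1
0 1 0 1

After press 2 at (0,0):
0 0 0 0
1 0 0 1
0 1 0 1

After press 3 at (2,2):
0 0 0 0
1 0 1 1
0 0 1 0

After press 4 at (1,2):
0 0 1 0
1 1 0 0
0 0 0 0

After press 5 at (0,1):
1 1 0 0
1 0 0 0
0 0 0 0

After press 6 at (0,0):
0 0 0 0
0 0 0 0
0 0 0 0

Lights still on: 0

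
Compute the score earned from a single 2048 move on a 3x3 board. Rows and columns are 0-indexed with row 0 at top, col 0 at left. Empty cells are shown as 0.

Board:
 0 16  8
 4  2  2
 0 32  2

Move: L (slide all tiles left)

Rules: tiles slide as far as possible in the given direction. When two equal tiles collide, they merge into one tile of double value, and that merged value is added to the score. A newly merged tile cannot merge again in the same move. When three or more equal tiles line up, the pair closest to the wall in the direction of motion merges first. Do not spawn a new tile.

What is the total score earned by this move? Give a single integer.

Slide left:
row 0: [0, 16, 8] -> [16, 8, 0]  score +0 (running 0)
row 1: [4, 2, 2] -> [4, 4, 0]  score +4 (running 4)
row 2: [0, 32, 2] -> [32, 2, 0]  score +0 (running 4)
Board after move:
16  8  0
 4  4  0
32  2  0

Answer: 4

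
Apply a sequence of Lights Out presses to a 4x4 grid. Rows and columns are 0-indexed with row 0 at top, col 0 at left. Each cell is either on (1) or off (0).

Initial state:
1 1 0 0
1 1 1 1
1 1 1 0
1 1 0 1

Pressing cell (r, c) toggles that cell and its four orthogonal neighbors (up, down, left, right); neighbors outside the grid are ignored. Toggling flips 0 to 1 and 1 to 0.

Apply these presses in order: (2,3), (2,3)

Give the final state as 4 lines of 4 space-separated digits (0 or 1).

Answer: 1 1 0 0
1 1 1 1
1 1 1 0
1 1 0 1

Derivation:
After press 1 at (2,3):
1 1 0 0
1 1 1 0
1 1 0 1
1 1 0 0

After press 2 at (2,3):
1 1 0 0
1 1 1 1
1 1 1 0
1 1 0 1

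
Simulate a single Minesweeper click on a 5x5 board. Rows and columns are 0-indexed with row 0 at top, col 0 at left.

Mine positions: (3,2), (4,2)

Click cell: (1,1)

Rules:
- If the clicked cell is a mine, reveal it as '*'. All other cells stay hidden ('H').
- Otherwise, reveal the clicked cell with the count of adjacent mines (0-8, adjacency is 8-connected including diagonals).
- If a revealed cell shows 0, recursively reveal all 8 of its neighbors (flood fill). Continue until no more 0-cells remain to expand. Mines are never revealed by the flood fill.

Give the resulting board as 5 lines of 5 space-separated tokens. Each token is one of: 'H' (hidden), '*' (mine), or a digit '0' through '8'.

0 0 0 0 0
0 0 0 0 0
0 1 1 1 0
0 2 H 2 0
0 2 H 2 0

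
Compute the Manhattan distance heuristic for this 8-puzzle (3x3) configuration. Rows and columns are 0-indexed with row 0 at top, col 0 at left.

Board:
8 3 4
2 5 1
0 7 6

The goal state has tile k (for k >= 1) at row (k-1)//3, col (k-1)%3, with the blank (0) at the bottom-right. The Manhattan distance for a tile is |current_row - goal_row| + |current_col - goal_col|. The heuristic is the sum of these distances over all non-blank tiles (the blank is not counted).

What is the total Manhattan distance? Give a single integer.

Answer: 14

Derivation:
Tile 8: at (0,0), goal (2,1), distance |0-2|+|0-1| = 3
Tile 3: at (0,1), goal (0,2), distance |0-0|+|1-2| = 1
Tile 4: at (0,2), goal (1,0), distance |0-1|+|2-0| = 3
Tile 2: at (1,0), goal (0,1), distance |1-0|+|0-1| = 2
Tile 5: at (1,1), goal (1,1), distance |1-1|+|1-1| = 0
Tile 1: at (1,2), goal (0,0), distance |1-0|+|2-0| = 3
Tile 7: at (2,1), goal (2,0), distance |2-2|+|1-0| = 1
Tile 6: at (2,2), goal (1,2), distance |2-1|+|2-2| = 1
Sum: 3 + 1 + 3 + 2 + 0 + 3 + 1 + 1 = 14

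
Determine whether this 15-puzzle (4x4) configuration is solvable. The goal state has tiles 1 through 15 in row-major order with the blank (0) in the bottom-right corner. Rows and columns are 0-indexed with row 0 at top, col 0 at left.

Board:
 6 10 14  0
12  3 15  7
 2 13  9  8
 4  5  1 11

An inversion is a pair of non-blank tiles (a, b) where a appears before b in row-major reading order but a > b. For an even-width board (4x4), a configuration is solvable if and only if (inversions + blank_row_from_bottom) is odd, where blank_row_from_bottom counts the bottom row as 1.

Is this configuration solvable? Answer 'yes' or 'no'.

Answer: no

Derivation:
Inversions: 64
Blank is in row 0 (0-indexed from top), which is row 4 counting from the bottom (bottom = 1).
64 + 4 = 68, which is even, so the puzzle is not solvable.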